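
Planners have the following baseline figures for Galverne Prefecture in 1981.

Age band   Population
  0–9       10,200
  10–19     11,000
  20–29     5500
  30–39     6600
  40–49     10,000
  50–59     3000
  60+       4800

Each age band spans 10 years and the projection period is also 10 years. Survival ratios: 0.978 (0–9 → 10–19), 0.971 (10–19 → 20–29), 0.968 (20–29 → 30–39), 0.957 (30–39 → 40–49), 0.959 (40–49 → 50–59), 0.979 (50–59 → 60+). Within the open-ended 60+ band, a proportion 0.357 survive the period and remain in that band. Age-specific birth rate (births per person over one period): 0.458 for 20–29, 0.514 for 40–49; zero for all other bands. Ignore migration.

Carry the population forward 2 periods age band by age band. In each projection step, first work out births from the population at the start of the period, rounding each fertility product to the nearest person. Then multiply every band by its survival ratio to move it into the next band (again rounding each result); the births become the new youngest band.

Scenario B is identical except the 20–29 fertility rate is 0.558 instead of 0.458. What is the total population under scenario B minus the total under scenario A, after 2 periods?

1605

[period 1]
Births: 5500 × 0.458 = 2519  |  10000 × 0.514 = 5140 ⇒ total 7659
10–19: 10200 × 0.978 = 9976
20–29: 11000 × 0.971 = 10681
30–39: 5500 × 0.968 = 5324
40–49: 6600 × 0.957 = 6316
50–59: 10000 × 0.959 = 9590
60+: 3000 × 0.979 + 4800 × 0.357 = 2937 + 1714 = 4651
Giving 7659 / 9976 / 10681 / 5324 / 6316 / 9590 / 4651.
[period 2]
Births: 10681 × 0.458 = 4892  |  6316 × 0.514 = 3246 ⇒ total 8138
10–19: 7659 × 0.978 = 7491
20–29: 9976 × 0.971 = 9687
30–39: 10681 × 0.968 = 10339
40–49: 5324 × 0.957 = 5095
50–59: 6316 × 0.959 = 6057
60+: 9590 × 0.979 + 4651 × 0.357 = 9389 + 1660 = 11049
Giving 8138 / 7491 / 9687 / 10339 / 5095 / 6057 / 11049.
Scenario A total after 2 periods: 57856
Scenario B projection —
[period 1]
Births: 5500 × 0.558 = 3069  |  10000 × 0.514 = 5140 ⇒ total 8209
10–19: 10200 × 0.978 = 9976
20–29: 11000 × 0.971 = 10681
30–39: 5500 × 0.968 = 5324
40–49: 6600 × 0.957 = 6316
50–59: 10000 × 0.959 = 9590
60+: 3000 × 0.979 + 4800 × 0.357 = 2937 + 1714 = 4651
Giving 8209 / 9976 / 10681 / 5324 / 6316 / 9590 / 4651.
[period 2]
Births: 10681 × 0.558 = 5960  |  6316 × 0.514 = 3246 ⇒ total 9206
10–19: 8209 × 0.978 = 8028
20–29: 9976 × 0.971 = 9687
30–39: 10681 × 0.968 = 10339
40–49: 5324 × 0.957 = 5095
50–59: 6316 × 0.959 = 6057
60+: 9590 × 0.979 + 4651 × 0.357 = 9389 + 1660 = 11049
Giving 9206 / 8028 / 9687 / 10339 / 5095 / 6057 / 11049.
Scenario B total after 2 periods: 59461
Difference B − A = 59461 − 57856 = 1605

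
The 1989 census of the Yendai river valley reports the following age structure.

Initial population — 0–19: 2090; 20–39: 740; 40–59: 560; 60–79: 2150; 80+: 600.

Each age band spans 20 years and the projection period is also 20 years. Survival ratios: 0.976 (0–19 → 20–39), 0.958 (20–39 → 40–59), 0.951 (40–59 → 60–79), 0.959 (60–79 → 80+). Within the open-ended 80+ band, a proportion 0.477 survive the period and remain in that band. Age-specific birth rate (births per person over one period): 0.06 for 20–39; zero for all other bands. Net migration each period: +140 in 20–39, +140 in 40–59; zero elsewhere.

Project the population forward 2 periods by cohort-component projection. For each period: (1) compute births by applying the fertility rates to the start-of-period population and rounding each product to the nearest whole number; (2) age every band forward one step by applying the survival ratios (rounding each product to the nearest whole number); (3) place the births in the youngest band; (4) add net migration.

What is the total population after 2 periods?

4980

After projecting period 1:
Births: 740 * 0.06 = 44
20–39: 2090 * 0.976 = 2040
40–59: 740 * 0.958 = 709
60–79: 560 * 0.951 = 533
80+: 2150 * 0.959 + 600 * 0.477 = 2062 + 286 = 2348
Net migration: 20–39 + 140 → 2180; 40–59 + 140 → 849
Giving 44 / 2180 / 849 / 533 / 2348.
After projecting period 2:
Births: 2180 * 0.06 = 131
20–39: 44 * 0.976 = 43
40–59: 2180 * 0.958 = 2088
60–79: 849 * 0.951 = 807
80+: 533 * 0.959 + 2348 * 0.477 = 511 + 1120 = 1631
Net migration: 20–39 + 140 → 183; 40–59 + 140 → 2228
Giving 131 / 183 / 2228 / 807 / 1631.
Total after period 2: 131 + 183 + 2228 + 807 + 1631 = 4980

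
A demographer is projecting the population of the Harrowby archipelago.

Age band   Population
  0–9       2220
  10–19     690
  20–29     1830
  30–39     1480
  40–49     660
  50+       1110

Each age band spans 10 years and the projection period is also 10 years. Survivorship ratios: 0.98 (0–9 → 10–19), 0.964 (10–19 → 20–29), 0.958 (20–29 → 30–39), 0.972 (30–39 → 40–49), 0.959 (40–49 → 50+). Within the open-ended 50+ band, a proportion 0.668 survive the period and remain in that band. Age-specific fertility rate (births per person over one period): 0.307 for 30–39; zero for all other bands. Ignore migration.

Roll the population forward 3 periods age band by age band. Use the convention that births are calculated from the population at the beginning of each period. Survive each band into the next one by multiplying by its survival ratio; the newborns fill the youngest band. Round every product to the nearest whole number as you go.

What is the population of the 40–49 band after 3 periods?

619

Call the bands 1 to 6, youngest first.
— Period 1 —
Births: 1480 * 0.307 = 454
Band 2: 2220 * 0.98 = 2176
Band 3: 690 * 0.964 = 665
Band 4: 1830 * 0.958 = 1753
Band 5: 1480 * 0.972 = 1439
Band 6: 660 * 0.959 + 1110 * 0.668 = 633 + 741 = 1374
End of period: [454, 2176, 665, 1753, 1439, 1374]
— Period 2 —
Births: 1753 * 0.307 = 538
Band 2: 454 * 0.98 = 445
Band 3: 2176 * 0.964 = 2098
Band 4: 665 * 0.958 = 637
Band 5: 1753 * 0.972 = 1704
Band 6: 1439 * 0.959 + 1374 * 0.668 = 1380 + 918 = 2298
End of period: [538, 445, 2098, 637, 1704, 2298]
— Period 3 —
Births: 637 * 0.307 = 196
Band 2: 538 * 0.98 = 527
Band 3: 445 * 0.964 = 429
Band 4: 2098 * 0.958 = 2010
Band 5: 637 * 0.972 = 619
Band 6: 1704 * 0.959 + 2298 * 0.668 = 1634 + 1535 = 3169
End of period: [196, 527, 429, 2010, 619, 3169]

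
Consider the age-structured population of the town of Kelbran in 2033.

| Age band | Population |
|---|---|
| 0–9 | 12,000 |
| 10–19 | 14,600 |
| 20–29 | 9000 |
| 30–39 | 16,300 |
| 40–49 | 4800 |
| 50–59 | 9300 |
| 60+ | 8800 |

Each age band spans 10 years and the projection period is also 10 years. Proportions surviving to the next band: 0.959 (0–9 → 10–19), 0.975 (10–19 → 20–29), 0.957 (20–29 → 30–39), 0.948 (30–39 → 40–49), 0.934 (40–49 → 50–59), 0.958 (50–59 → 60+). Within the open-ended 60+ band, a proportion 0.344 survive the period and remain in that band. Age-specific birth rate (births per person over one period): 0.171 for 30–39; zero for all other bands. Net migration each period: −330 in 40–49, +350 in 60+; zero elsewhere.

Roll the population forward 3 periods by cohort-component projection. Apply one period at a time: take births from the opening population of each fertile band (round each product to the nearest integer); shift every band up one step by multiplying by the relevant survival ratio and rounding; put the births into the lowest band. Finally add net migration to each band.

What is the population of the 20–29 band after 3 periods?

Period 1.
Births: 16300 × 0.171 = 2787
10–19: 12000 × 0.959 = 11508
20–29: 14600 × 0.975 = 14235
30–39: 9000 × 0.957 = 8613
40–49: 16300 × 0.948 = 15452
50–59: 4800 × 0.934 = 4483
60+: 9300 × 0.958 + 8800 × 0.344 = 8909 + 3027 = 11936
Net migration: 40–49 − 330 → 15122; 60+ + 350 → 12286
End of period: [2787, 11508, 14235, 8613, 15122, 4483, 12286]
Period 2.
Births: 8613 × 0.171 = 1473
10–19: 2787 × 0.959 = 2673
20–29: 11508 × 0.975 = 11220
30–39: 14235 × 0.957 = 13623
40–49: 8613 × 0.948 = 8165
50–59: 15122 × 0.934 = 14124
60+: 4483 × 0.958 + 12286 × 0.344 = 4295 + 4226 = 8521
Net migration: 40–49 − 330 → 7835; 60+ + 350 → 8871
End of period: [1473, 2673, 11220, 13623, 7835, 14124, 8871]
Period 3.
Births: 13623 × 0.171 = 2330
10–19: 1473 × 0.959 = 1413
20–29: 2673 × 0.975 = 2606
30–39: 11220 × 0.957 = 10738
40–49: 13623 × 0.948 = 12915
50–59: 7835 × 0.934 = 7318
60+: 14124 × 0.958 + 8871 × 0.344 = 13531 + 3052 = 16583
Net migration: 40–49 − 330 → 12585; 60+ + 350 → 16933
End of period: [2330, 1413, 2606, 10738, 12585, 7318, 16933]

2606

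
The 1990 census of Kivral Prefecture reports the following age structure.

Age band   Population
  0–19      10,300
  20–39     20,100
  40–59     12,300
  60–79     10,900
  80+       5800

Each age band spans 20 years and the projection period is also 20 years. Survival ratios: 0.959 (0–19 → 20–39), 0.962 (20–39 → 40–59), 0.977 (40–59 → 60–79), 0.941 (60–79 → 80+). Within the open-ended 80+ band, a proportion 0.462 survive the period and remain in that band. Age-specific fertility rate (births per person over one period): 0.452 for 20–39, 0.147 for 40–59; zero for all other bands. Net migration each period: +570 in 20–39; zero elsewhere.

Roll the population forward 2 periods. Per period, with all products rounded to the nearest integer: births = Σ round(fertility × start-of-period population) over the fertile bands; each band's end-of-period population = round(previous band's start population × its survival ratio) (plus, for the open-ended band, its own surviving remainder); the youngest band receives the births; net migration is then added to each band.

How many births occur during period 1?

Let group 1 be 0–19 through group 5 = 80+.
Period 1.
Births: 20100 × 0.452 = 9085  |  12300 × 0.147 = 1808 ⇒ total 10893
Group 2: 10300 × 0.959 = 9878
Group 3: 20100 × 0.962 = 19336
Group 4: 12300 × 0.977 = 12017
Group 5: 10900 × 0.941 + 5800 × 0.462 = 10257 + 2680 = 12937
Net migration: Group 2 + 570 → 10448
Population now: 0–19=10893, 20–39=10448, 40–59=19336, 60–79=12017, 80+=12937

10893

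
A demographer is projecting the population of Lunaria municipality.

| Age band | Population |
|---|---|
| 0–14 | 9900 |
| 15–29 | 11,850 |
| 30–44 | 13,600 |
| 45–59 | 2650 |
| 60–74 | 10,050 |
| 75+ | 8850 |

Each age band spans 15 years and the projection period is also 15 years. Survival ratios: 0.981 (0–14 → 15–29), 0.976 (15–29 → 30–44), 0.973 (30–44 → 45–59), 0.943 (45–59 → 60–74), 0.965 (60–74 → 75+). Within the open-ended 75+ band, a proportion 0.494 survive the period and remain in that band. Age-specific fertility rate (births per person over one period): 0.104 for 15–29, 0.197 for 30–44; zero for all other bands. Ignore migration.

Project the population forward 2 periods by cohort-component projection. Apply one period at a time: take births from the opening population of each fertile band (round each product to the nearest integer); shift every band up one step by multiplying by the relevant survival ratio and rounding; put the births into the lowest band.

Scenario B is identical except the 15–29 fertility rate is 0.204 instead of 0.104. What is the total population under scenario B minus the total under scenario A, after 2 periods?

Let group 1 be 0–14 through group 6 = 75+.
Period 1.
Births: 11850 * 0.104 = 1232  |  13600 * 0.197 = 2679 → total 3911
Group 2: 9900 * 0.981 = 9712
Group 3: 11850 * 0.976 = 11566
Group 4: 13600 * 0.973 = 13233
Group 5: 2650 * 0.943 = 2499
Group 6: 10050 * 0.965 + 8850 * 0.494 = 9698 + 4372 = 14070
Population now: 0–14=3911, 15–29=9712, 30–44=11566, 45–59=13233, 60–74=2499, 75+=14070
Period 2.
Births: 9712 * 0.104 = 1010  |  11566 * 0.197 = 2279 → total 3289
Group 2: 3911 * 0.981 = 3837
Group 3: 9712 * 0.976 = 9479
Group 4: 11566 * 0.973 = 11254
Group 5: 13233 * 0.943 = 12479
Group 6: 2499 * 0.965 + 14070 * 0.494 = 2412 + 6951 = 9363
Population now: 0–14=3289, 15–29=3837, 30–44=9479, 45–59=11254, 60–74=12479, 75+=9363
Scenario A total after 2 periods: 49701
Scenario B projection —
Period 1.
Births: 11850 * 0.204 = 2417  |  13600 * 0.197 = 2679 → total 5096
Group 2: 9900 * 0.981 = 9712
Group 3: 11850 * 0.976 = 11566
Group 4: 13600 * 0.973 = 13233
Group 5: 2650 * 0.943 = 2499
Group 6: 10050 * 0.965 + 8850 * 0.494 = 9698 + 4372 = 14070
Population now: 0–14=5096, 15–29=9712, 30–44=11566, 45–59=13233, 60–74=2499, 75+=14070
Period 2.
Births: 9712 * 0.204 = 1981  |  11566 * 0.197 = 2279 → total 4260
Group 2: 5096 * 0.981 = 4999
Group 3: 9712 * 0.976 = 9479
Group 4: 11566 * 0.973 = 11254
Group 5: 13233 * 0.943 = 12479
Group 6: 2499 * 0.965 + 14070 * 0.494 = 2412 + 6951 = 9363
Population now: 0–14=4260, 15–29=4999, 30–44=9479, 45–59=11254, 60–74=12479, 75+=9363
Scenario B total after 2 periods: 51834
Difference B − A = 51834 − 49701 = 2133

2133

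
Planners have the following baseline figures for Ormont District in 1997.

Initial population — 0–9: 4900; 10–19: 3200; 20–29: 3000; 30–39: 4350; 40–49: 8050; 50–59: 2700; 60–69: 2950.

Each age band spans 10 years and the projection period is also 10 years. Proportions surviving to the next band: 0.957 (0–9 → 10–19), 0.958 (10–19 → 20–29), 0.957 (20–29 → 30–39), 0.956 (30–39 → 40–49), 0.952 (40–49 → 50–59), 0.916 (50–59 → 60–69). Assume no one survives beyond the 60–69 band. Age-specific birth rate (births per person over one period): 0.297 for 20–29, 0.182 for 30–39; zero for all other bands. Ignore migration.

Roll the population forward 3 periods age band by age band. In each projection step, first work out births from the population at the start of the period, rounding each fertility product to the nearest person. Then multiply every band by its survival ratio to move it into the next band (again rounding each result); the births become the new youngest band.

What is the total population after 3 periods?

18126

Call the bands 1 to 7, youngest first.
After projecting period 1:
Births: 3000 × 0.297 = 891, 4350 × 0.182 = 792 — total 1683
Band 2: 4900 × 0.957 = 4689
Band 3: 3200 × 0.958 = 3066
Band 4: 3000 × 0.957 = 2871
Band 5: 4350 × 0.956 = 4159
Band 6: 8050 × 0.952 = 7664
Band 7: 2700 × 0.916 = 2473
Population now: 0–9=1683, 10–19=4689, 20–29=3066, 30–39=2871, 40–49=4159, 50–59=7664, 60–69=2473
After projecting period 2:
Births: 3066 × 0.297 = 911, 2871 × 0.182 = 523 — total 1434
Band 2: 1683 × 0.957 = 1611
Band 3: 4689 × 0.958 = 4492
Band 4: 3066 × 0.957 = 2934
Band 5: 2871 × 0.956 = 2745
Band 6: 4159 × 0.952 = 3959
Band 7: 7664 × 0.916 = 7020
Population now: 0–9=1434, 10–19=1611, 20–29=4492, 30–39=2934, 40–49=2745, 50–59=3959, 60–69=7020
After projecting period 3:
Births: 4492 × 0.297 = 1334, 2934 × 0.182 = 534 — total 1868
Band 2: 1434 × 0.957 = 1372
Band 3: 1611 × 0.958 = 1543
Band 4: 4492 × 0.957 = 4299
Band 5: 2934 × 0.956 = 2805
Band 6: 2745 × 0.952 = 2613
Band 7: 3959 × 0.916 = 3626
Population now: 0–9=1868, 10–19=1372, 20–29=1543, 30–39=4299, 40–49=2805, 50–59=2613, 60–69=3626
Total after period 3: 1868 + 1372 + 1543 + 4299 + 2805 + 2613 + 3626 = 18126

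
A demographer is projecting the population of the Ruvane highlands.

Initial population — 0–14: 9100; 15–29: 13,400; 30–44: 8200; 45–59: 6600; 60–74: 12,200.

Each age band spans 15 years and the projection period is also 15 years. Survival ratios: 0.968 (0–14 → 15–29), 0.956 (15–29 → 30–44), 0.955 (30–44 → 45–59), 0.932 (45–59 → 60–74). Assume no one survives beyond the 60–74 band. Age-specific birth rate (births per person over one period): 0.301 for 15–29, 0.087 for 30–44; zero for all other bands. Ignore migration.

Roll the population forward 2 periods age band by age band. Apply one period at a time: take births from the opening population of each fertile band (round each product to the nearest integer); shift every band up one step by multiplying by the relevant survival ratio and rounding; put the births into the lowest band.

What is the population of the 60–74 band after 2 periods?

7298

[period 1]
Births: 13400 × 0.301 = 4033, 8200 × 0.087 = 713 → 4746
15–29: 9100 × 0.968 = 8809
30–44: 13400 × 0.956 = 12810
45–59: 8200 × 0.955 = 7831
60–74: 6600 × 0.932 = 6151
Giving 4746 / 8809 / 12810 / 7831 / 6151.
[period 2]
Births: 8809 × 0.301 = 2652, 12810 × 0.087 = 1114 → 3766
15–29: 4746 × 0.968 = 4594
30–44: 8809 × 0.956 = 8421
45–59: 12810 × 0.955 = 12234
60–74: 7831 × 0.932 = 7298
Giving 3766 / 4594 / 8421 / 12234 / 7298.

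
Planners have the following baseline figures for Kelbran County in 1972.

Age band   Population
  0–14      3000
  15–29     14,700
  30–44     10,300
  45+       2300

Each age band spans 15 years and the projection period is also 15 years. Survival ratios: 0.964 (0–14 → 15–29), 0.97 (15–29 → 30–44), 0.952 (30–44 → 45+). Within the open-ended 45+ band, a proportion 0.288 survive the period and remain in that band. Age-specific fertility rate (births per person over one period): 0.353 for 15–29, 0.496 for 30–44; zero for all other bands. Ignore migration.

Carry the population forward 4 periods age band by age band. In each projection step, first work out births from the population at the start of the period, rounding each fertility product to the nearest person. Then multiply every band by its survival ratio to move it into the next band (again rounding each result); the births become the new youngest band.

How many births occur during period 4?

Call the bands 1 to 4, youngest first.
[period 1]
Births: 14700 * 0.353 = 5189  |  10300 * 0.496 = 5109 — total 10298
Band 2: 3000 * 0.964 = 2892
Band 3: 14700 * 0.97 = 14259
Band 4: 10300 * 0.952 + 2300 * 0.288 = 9806 + 662 = 10468
End of period: [10298, 2892, 14259, 10468]
[period 2]
Births: 2892 * 0.353 = 1021  |  14259 * 0.496 = 7072 — total 8093
Band 2: 10298 * 0.964 = 9927
Band 3: 2892 * 0.97 = 2805
Band 4: 14259 * 0.952 + 10468 * 0.288 = 13575 + 3015 = 16590
End of period: [8093, 9927, 2805, 16590]
[period 3]
Births: 9927 * 0.353 = 3504  |  2805 * 0.496 = 1391 — total 4895
Band 2: 8093 * 0.964 = 7802
Band 3: 9927 * 0.97 = 9629
Band 4: 2805 * 0.952 + 16590 * 0.288 = 2670 + 4778 = 7448
End of period: [4895, 7802, 9629, 7448]
[period 4]
Births: 7802 * 0.353 = 2754  |  9629 * 0.496 = 4776 — total 7530
Band 2: 4895 * 0.964 = 4719
Band 3: 7802 * 0.97 = 7568
Band 4: 9629 * 0.952 + 7448 * 0.288 = 9167 + 2145 = 11312
End of period: [7530, 4719, 7568, 11312]

7530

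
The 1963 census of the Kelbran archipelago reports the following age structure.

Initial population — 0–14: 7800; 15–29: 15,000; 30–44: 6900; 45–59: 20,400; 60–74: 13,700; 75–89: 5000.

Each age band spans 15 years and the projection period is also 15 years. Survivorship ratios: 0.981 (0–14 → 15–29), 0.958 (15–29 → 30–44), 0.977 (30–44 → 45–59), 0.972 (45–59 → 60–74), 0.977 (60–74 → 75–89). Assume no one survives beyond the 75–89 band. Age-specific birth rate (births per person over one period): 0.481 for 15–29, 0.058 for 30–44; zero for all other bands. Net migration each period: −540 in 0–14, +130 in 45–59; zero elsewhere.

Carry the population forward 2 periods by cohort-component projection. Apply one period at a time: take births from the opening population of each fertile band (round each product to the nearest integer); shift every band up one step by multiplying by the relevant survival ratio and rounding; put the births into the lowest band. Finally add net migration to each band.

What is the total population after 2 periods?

Let band 1 be 0–14 through band 6 = 75–89.
Period 1.
Births: 15000 × 0.481 = 7215, 6900 × 0.058 = 400 — total 7615
Band 2: 7800 × 0.981 = 7652
Band 3: 15000 × 0.958 = 14370
Band 4: 6900 × 0.977 = 6741
Band 5: 20400 × 0.972 = 19829
Band 6: 13700 × 0.977 = 13385
Net migration: Band 1 − 540 → 7075; Band 4 + 130 → 6871
Giving 7075 / 7652 / 14370 / 6871 / 19829 / 13385.
Period 2.
Births: 7652 × 0.481 = 3681, 14370 × 0.058 = 833 — total 4514
Band 2: 7075 × 0.981 = 6941
Band 3: 7652 × 0.958 = 7331
Band 4: 14370 × 0.977 = 14039
Band 5: 6871 × 0.972 = 6679
Band 6: 19829 × 0.977 = 19373
Net migration: Band 1 − 540 → 3974; Band 4 + 130 → 14169
Giving 3974 / 6941 / 7331 / 14169 / 6679 / 19373.
Total after period 2: 3974 + 6941 + 7331 + 14169 + 6679 + 19373 = 58467

58467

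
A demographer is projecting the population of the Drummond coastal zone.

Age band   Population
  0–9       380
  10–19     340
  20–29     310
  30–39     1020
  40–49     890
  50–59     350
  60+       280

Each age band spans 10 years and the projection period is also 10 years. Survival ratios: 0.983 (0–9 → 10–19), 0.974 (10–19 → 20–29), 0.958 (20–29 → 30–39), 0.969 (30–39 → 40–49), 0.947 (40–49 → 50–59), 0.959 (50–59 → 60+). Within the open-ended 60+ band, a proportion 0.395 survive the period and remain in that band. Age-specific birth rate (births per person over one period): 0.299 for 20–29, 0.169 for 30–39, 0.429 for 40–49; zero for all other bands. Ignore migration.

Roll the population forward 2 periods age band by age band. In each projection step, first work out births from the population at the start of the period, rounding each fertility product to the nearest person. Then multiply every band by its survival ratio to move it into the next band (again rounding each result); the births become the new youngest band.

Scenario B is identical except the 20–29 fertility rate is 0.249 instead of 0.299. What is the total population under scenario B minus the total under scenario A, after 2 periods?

(Groups numbered youngest = 1 to oldest = 7.)
Period 1.
Births: 310 × 0.299 = 93, 1020 × 0.169 = 172, 890 × 0.429 = 382 — total 647
Group 2: 380 × 0.983 = 374
Group 3: 340 × 0.974 = 331
Group 4: 310 × 0.958 = 297
Group 5: 1020 × 0.969 = 988
Group 6: 890 × 0.947 = 843
Group 7: 350 × 0.959 + 280 × 0.395 = 336 + 111 = 447
→ [647, 374, 331, 297, 988, 843, 447]
Period 2.
Births: 331 × 0.299 = 99, 297 × 0.169 = 50, 988 × 0.429 = 424 — total 573
Group 2: 647 × 0.983 = 636
Group 3: 374 × 0.974 = 364
Group 4: 331 × 0.958 = 317
Group 5: 297 × 0.969 = 288
Group 6: 988 × 0.947 = 936
Group 7: 843 × 0.959 + 447 × 0.395 = 808 + 177 = 985
→ [573, 636, 364, 317, 288, 936, 985]
Scenario A total after 2 periods: 4099
Scenario B projection —
Period 1.
Births: 310 × 0.249 = 77, 1020 × 0.169 = 172, 890 × 0.429 = 382 — total 631
Group 2: 380 × 0.983 = 374
Group 3: 340 × 0.974 = 331
Group 4: 310 × 0.958 = 297
Group 5: 1020 × 0.969 = 988
Group 6: 890 × 0.947 = 843
Group 7: 350 × 0.959 + 280 × 0.395 = 336 + 111 = 447
→ [631, 374, 331, 297, 988, 843, 447]
Period 2.
Births: 331 × 0.249 = 82, 297 × 0.169 = 50, 988 × 0.429 = 424 — total 556
Group 2: 631 × 0.983 = 620
Group 3: 374 × 0.974 = 364
Group 4: 331 × 0.958 = 317
Group 5: 297 × 0.969 = 288
Group 6: 988 × 0.947 = 936
Group 7: 843 × 0.959 + 447 × 0.395 = 808 + 177 = 985
→ [556, 620, 364, 317, 288, 936, 985]
Scenario B total after 2 periods: 4066
Difference B − A = 4066 − 4099 = -33

-33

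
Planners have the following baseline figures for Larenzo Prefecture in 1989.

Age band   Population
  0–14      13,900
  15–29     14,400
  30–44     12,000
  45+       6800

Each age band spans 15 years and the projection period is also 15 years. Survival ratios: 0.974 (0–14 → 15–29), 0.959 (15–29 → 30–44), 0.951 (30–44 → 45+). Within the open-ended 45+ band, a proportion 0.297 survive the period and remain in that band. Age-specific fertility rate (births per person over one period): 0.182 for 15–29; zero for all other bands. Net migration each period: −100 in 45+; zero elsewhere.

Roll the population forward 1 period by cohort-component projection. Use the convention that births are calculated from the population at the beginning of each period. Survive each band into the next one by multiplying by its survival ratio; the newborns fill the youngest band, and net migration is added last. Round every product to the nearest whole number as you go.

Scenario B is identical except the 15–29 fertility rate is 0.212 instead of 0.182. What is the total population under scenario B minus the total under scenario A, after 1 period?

432

Period 1.
Births: 14400 × 0.182 = 2621
15–29: 13900 × 0.974 = 13539
30–44: 14400 × 0.959 = 13810
45+: 12000 × 0.951 + 6800 × 0.297 = 11412 + 2020 = 13432
Net migration: 45+ − 100 → 13332
Giving 2621 / 13539 / 13810 / 13332.
Scenario A total after 1 period: 43302
Scenario B projection —
Period 1.
Births: 14400 × 0.212 = 3053
15–29: 13900 × 0.974 = 13539
30–44: 14400 × 0.959 = 13810
45+: 12000 × 0.951 + 6800 × 0.297 = 11412 + 2020 = 13432
Net migration: 45+ − 100 → 13332
Giving 3053 / 13539 / 13810 / 13332.
Scenario B total after 1 period: 43734
Difference B − A = 43734 − 43302 = 432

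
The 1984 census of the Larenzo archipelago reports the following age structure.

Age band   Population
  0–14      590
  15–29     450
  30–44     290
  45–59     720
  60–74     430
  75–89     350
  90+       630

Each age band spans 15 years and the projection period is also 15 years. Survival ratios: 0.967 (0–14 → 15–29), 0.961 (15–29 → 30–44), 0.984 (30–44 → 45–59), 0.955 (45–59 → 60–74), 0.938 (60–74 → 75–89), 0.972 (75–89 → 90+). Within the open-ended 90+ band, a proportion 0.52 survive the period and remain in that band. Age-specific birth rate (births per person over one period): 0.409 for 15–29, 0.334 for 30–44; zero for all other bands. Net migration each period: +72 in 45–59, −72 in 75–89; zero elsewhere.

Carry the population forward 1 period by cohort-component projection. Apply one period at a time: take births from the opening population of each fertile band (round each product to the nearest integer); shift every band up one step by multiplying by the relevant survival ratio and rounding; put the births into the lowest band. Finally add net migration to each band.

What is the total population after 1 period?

3328

(Bands numbered youngest = 1 to oldest = 7.)
— Period 1 —
Births: 450 × 0.409 = 184 ; 290 × 0.334 = 97 → 281
Band 2: 590 × 0.967 = 571
Band 3: 450 × 0.961 = 432
Band 4: 290 × 0.984 = 285
Band 5: 720 × 0.955 = 688
Band 6: 430 × 0.938 = 403
Band 7: 350 × 0.972 + 630 × 0.52 = 340 + 328 = 668
Net migration: Band 4 + 72 → 357; Band 6 − 72 → 331
End of period: [281, 571, 432, 357, 688, 331, 668]
Total after period 1: 281 + 571 + 432 + 357 + 688 + 331 + 668 = 3328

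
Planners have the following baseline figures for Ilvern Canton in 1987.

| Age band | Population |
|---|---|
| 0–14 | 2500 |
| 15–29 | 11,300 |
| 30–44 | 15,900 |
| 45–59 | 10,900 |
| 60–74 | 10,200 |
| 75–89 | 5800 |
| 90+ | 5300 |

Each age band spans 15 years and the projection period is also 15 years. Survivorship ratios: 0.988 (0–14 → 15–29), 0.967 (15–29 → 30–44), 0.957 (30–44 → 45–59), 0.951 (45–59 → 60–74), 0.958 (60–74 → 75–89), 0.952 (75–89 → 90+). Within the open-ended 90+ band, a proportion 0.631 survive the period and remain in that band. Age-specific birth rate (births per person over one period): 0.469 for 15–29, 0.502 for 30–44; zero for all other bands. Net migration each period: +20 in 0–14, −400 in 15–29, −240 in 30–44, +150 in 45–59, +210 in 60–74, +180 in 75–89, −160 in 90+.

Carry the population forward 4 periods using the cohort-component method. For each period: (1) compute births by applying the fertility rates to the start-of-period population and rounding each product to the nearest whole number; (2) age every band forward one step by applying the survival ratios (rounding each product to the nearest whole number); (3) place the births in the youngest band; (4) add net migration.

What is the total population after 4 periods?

69710

[period 1]
Births: 11300 × 0.469 = 5300 ; 15900 × 0.502 = 7982 → total 13282
15–29: 2500 × 0.988 = 2470
30–44: 11300 × 0.967 = 10927
45–59: 15900 × 0.957 = 15216
60–74: 10900 × 0.951 = 10366
75–89: 10200 × 0.958 = 9772
90+: 5800 × 0.952 + 5300 × 0.631 = 5522 + 3344 = 8866
Net migration: 0–14 + 20 → 13302; 15–29 − 400 → 2070; 30–44 − 240 → 10687; 45–59 + 150 → 15366; 60–74 + 210 → 10576; 75–89 + 180 → 9952; 90+ − 160 → 8706
End of period: [13302, 2070, 10687, 15366, 10576, 9952, 8706]
[period 2]
Births: 2070 × 0.469 = 971 ; 10687 × 0.502 = 5365 → total 6336
15–29: 13302 × 0.988 = 13142
30–44: 2070 × 0.967 = 2002
45–59: 10687 × 0.957 = 10227
60–74: 15366 × 0.951 = 14613
75–89: 10576 × 0.958 = 10132
90+: 9952 × 0.952 + 8706 × 0.631 = 9474 + 5493 = 14967
Net migration: 0–14 + 20 → 6356; 15–29 − 400 → 12742; 30–44 − 240 → 1762; 45–59 + 150 → 10377; 60–74 + 210 → 14823; 75–89 + 180 → 10312; 90+ − 160 → 14807
End of period: [6356, 12742, 1762, 10377, 14823, 10312, 14807]
[period 3]
Births: 12742 × 0.469 = 5976 ; 1762 × 0.502 = 885 → total 6861
15–29: 6356 × 0.988 = 6280
30–44: 12742 × 0.967 = 12322
45–59: 1762 × 0.957 = 1686
60–74: 10377 × 0.951 = 9869
75–89: 14823 × 0.958 = 14200
90+: 10312 × 0.952 + 14807 × 0.631 = 9817 + 9343 = 19160
Net migration: 0–14 + 20 → 6881; 15–29 − 400 → 5880; 30–44 − 240 → 12082; 45–59 + 150 → 1836; 60–74 + 210 → 10079; 75–89 + 180 → 14380; 90+ − 160 → 19000
End of period: [6881, 5880, 12082, 1836, 10079, 14380, 19000]
[period 4]
Births: 5880 × 0.469 = 2758 ; 12082 × 0.502 = 6065 → total 8823
15–29: 6881 × 0.988 = 6798
30–44: 5880 × 0.967 = 5686
45–59: 12082 × 0.957 = 11562
60–74: 1836 × 0.951 = 1746
75–89: 10079 × 0.958 = 9656
90+: 14380 × 0.952 + 19000 × 0.631 = 13690 + 11989 = 25679
Net migration: 0–14 + 20 → 8843; 15–29 − 400 → 6398; 30–44 − 240 → 5446; 45–59 + 150 → 11712; 60–74 + 210 → 1956; 75–89 + 180 → 9836; 90+ − 160 → 25519
End of period: [8843, 6398, 5446, 11712, 1956, 9836, 25519]
Total after period 4: 8843 + 6398 + 5446 + 11712 + 1956 + 9836 + 25519 = 69710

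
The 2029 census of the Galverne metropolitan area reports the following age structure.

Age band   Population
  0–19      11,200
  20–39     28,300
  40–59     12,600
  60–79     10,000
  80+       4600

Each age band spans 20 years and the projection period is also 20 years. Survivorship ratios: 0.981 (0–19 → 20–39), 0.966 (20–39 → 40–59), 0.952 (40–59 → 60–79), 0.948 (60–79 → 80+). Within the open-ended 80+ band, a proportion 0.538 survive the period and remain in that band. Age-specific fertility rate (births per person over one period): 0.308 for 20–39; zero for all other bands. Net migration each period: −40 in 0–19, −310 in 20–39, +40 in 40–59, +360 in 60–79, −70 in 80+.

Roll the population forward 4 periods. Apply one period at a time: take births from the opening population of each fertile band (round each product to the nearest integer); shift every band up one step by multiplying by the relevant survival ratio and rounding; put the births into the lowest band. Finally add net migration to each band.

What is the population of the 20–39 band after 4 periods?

Numbering the bands 1..5 from youngest to oldest:
Period 1:
Births: 28300 × 0.308 = 8716
Band 2: 11200 × 0.981 = 10987
Band 3: 28300 × 0.966 = 27338
Band 4: 12600 × 0.952 = 11995
Band 5: 10000 × 0.948 + 4600 × 0.538 = 9480 + 2475 = 11955
Net migration: Band 1 − 40 → 8676; Band 2 − 310 → 10677; Band 3 + 40 → 27378; Band 4 + 360 → 12355; Band 5 − 70 → 11885
Population now: 0–19=8676, 20–39=10677, 40–59=27378, 60–79=12355, 80+=11885
Period 2:
Births: 10677 × 0.308 = 3289
Band 2: 8676 × 0.981 = 8511
Band 3: 10677 × 0.966 = 10314
Band 4: 27378 × 0.952 = 26064
Band 5: 12355 × 0.948 + 11885 × 0.538 = 11713 + 6394 = 18107
Net migration: Band 1 − 40 → 3249; Band 2 − 310 → 8201; Band 3 + 40 → 10354; Band 4 + 360 → 26424; Band 5 − 70 → 18037
Population now: 0–19=3249, 20–39=8201, 40–59=10354, 60–79=26424, 80+=18037
Period 3:
Births: 8201 × 0.308 = 2526
Band 2: 3249 × 0.981 = 3187
Band 3: 8201 × 0.966 = 7922
Band 4: 10354 × 0.952 = 9857
Band 5: 26424 × 0.948 + 18037 × 0.538 = 25050 + 9704 = 34754
Net migration: Band 1 − 40 → 2486; Band 2 − 310 → 2877; Band 3 + 40 → 7962; Band 4 + 360 → 10217; Band 5 − 70 → 34684
Population now: 0–19=2486, 20–39=2877, 40–59=7962, 60–79=10217, 80+=34684
Period 4:
Births: 2877 × 0.308 = 886
Band 2: 2486 × 0.981 = 2439
Band 3: 2877 × 0.966 = 2779
Band 4: 7962 × 0.952 = 7580
Band 5: 10217 × 0.948 + 34684 × 0.538 = 9686 + 18660 = 28346
Net migration: Band 1 − 40 → 846; Band 2 − 310 → 2129; Band 3 + 40 → 2819; Band 4 + 360 → 7940; Band 5 − 70 → 28276
Population now: 0–19=846, 20–39=2129, 40–59=2819, 60–79=7940, 80+=28276

2129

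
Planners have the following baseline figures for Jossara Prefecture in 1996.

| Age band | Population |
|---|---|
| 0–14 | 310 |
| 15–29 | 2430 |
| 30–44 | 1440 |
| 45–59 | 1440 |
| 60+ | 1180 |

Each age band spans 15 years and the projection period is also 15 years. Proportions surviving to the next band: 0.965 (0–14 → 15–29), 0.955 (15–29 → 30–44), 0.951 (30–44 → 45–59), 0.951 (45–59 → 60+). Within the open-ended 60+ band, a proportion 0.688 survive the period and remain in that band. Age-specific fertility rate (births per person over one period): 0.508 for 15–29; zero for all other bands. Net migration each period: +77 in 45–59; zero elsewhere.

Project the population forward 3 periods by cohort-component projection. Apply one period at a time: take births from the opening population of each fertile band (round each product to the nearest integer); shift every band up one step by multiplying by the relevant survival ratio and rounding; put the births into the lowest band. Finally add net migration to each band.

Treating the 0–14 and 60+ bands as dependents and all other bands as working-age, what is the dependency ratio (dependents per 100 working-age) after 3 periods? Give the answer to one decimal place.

291.2

Numbering the groups 1..5 from youngest to oldest:
[period 1]
Births: 2430 × 0.508 = 1234
Group 2: 310 × 0.965 = 299
Group 3: 2430 × 0.955 = 2321
Group 4: 1440 × 0.951 = 1369
Group 5: 1440 × 0.951 + 1180 × 0.688 = 1369 + 812 = 2181
Net migration: Group 4 + 77 → 1446
Population now: 0–14=1234, 15–29=299, 30–44=2321, 45–59=1446, 60+=2181
[period 2]
Births: 299 × 0.508 = 152
Group 2: 1234 × 0.965 = 1191
Group 3: 299 × 0.955 = 286
Group 4: 2321 × 0.951 = 2207
Group 5: 1446 × 0.951 + 2181 × 0.688 = 1375 + 1501 = 2876
Net migration: Group 4 + 77 → 2284
Population now: 0–14=152, 15–29=1191, 30–44=286, 45–59=2284, 60+=2876
[period 3]
Births: 1191 × 0.508 = 605
Group 2: 152 × 0.965 = 147
Group 3: 1191 × 0.955 = 1137
Group 4: 286 × 0.951 = 272
Group 5: 2284 × 0.951 + 2876 × 0.688 = 2172 + 1979 = 4151
Net migration: Group 4 + 77 → 349
Population now: 0–14=605, 15–29=147, 30–44=1137, 45–59=349, 60+=4151
Dependents (band 0–14 + band 60+) = 605 + 4151 = 4756; working-age = 1633; ratio = 4756/1633 × 100 = 291.2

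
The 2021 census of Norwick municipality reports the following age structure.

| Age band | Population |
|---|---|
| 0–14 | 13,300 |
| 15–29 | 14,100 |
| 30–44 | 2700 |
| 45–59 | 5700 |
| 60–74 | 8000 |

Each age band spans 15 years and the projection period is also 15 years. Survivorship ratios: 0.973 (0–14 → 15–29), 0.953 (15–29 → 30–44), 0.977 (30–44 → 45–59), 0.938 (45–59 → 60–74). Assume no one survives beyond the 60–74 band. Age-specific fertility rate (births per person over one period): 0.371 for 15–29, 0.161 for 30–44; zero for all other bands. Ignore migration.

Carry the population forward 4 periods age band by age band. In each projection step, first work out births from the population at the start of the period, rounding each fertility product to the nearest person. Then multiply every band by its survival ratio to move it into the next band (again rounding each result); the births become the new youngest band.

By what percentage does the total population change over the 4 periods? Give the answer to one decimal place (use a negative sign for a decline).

Period 1:
Births: 14100 * 0.371 = 5231 ; 2700 * 0.161 = 435 → total 5666
15–29: 13300 * 0.973 = 12941
30–44: 14100 * 0.953 = 13437
45–59: 2700 * 0.977 = 2638
60–74: 5700 * 0.938 = 5347
End of period: [5666, 12941, 13437, 2638, 5347]
Period 2:
Births: 12941 * 0.371 = 4801 ; 13437 * 0.161 = 2163 → total 6964
15–29: 5666 * 0.973 = 5513
30–44: 12941 * 0.953 = 12333
45–59: 13437 * 0.977 = 13128
60–74: 2638 * 0.938 = 2474
End of period: [6964, 5513, 12333, 13128, 2474]
Period 3:
Births: 5513 * 0.371 = 2045 ; 12333 * 0.161 = 1986 → total 4031
15–29: 6964 * 0.973 = 6776
30–44: 5513 * 0.953 = 5254
45–59: 12333 * 0.977 = 12049
60–74: 13128 * 0.938 = 12314
End of period: [4031, 6776, 5254, 12049, 12314]
Period 4:
Births: 6776 * 0.371 = 2514 ; 5254 * 0.161 = 846 → total 3360
15–29: 4031 * 0.973 = 3922
30–44: 6776 * 0.953 = 6458
45–59: 5254 * 0.977 = 5133
60–74: 12049 * 0.938 = 11302
End of period: [3360, 3922, 6458, 5133, 11302]
Total: 43800 → 30175; change = -13625; percentage change = -31.1%

-31.1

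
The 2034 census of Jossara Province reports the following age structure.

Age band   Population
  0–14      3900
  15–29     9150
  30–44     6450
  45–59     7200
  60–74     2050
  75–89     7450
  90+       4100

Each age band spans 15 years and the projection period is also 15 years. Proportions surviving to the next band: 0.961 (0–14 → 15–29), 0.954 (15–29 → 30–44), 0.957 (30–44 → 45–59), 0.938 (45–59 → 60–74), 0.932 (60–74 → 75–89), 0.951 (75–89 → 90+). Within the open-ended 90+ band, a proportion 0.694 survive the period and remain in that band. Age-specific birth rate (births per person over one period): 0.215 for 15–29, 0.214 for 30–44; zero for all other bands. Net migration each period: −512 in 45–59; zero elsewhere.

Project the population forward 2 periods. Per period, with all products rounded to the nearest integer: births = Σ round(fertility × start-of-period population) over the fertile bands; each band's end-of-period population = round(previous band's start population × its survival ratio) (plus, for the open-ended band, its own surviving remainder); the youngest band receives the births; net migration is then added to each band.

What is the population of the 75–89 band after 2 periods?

[period 1]
Births: 9150 * 0.215 = 1967, 6450 * 0.214 = 1380 → 3347
15–29: 3900 * 0.961 = 3748
30–44: 9150 * 0.954 = 8729
45–59: 6450 * 0.957 = 6173
60–74: 7200 * 0.938 = 6754
75–89: 2050 * 0.932 = 1911
90+: 7450 * 0.951 + 4100 * 0.694 = 7085 + 2845 = 9930
Net migration: 45–59 − 512 → 5661
End of period: [3347, 3748, 8729, 5661, 6754, 1911, 9930]
[period 2]
Births: 3748 * 0.215 = 806, 8729 * 0.214 = 1868 → 2674
15–29: 3347 * 0.961 = 3216
30–44: 3748 * 0.954 = 3576
45–59: 8729 * 0.957 = 8354
60–74: 5661 * 0.938 = 5310
75–89: 6754 * 0.932 = 6295
90+: 1911 * 0.951 + 9930 * 0.694 = 1817 + 6891 = 8708
Net migration: 45–59 − 512 → 7842
End of period: [2674, 3216, 3576, 7842, 5310, 6295, 8708]

6295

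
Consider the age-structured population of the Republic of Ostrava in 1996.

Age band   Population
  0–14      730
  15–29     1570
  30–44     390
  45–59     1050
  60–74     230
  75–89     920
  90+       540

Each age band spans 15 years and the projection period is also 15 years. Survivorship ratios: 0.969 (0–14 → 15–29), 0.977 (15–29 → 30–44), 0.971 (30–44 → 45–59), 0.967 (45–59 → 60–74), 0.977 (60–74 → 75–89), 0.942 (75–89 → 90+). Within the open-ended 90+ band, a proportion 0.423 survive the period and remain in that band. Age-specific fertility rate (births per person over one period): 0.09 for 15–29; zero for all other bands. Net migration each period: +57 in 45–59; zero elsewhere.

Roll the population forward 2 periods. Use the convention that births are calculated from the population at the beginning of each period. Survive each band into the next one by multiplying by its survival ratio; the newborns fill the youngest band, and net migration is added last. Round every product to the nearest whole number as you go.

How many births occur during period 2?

64

Let group 1 be 0–14 through group 7 = 90+.
Period 1:
Births: 1570 × 0.09 = 141
Group 2: 730 × 0.969 = 707
Group 3: 1570 × 0.977 = 1534
Group 4: 390 × 0.971 = 379
Group 5: 1050 × 0.967 = 1015
Group 6: 230 × 0.977 = 225
Group 7: 920 × 0.942 + 540 × 0.423 = 867 + 228 = 1095
Net migration: Group 4 + 57 → 436
→ [141, 707, 1534, 436, 1015, 225, 1095]
Period 2:
Births: 707 × 0.09 = 64
Group 2: 141 × 0.969 = 137
Group 3: 707 × 0.977 = 691
Group 4: 1534 × 0.971 = 1490
Group 5: 436 × 0.967 = 422
Group 6: 1015 × 0.977 = 992
Group 7: 225 × 0.942 + 1095 × 0.423 = 212 + 463 = 675
Net migration: Group 4 + 57 → 1547
→ [64, 137, 691, 1547, 422, 992, 675]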